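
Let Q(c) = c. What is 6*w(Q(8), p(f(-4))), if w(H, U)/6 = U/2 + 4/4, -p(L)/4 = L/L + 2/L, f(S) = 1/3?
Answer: -468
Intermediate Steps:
f(S) = ⅓
p(L) = -4 - 8/L (p(L) = -4*(L/L + 2/L) = -4*(1 + 2/L) = -4 - 8/L)
w(H, U) = 6 + 3*U (w(H, U) = 6*(U/2 + 4/4) = 6*(U*(½) + 4*(¼)) = 6*(U/2 + 1) = 6*(1 + U/2) = 6 + 3*U)
6*w(Q(8), p(f(-4))) = 6*(6 + 3*(-4 - 8/⅓)) = 6*(6 + 3*(-4 - 8*3)) = 6*(6 + 3*(-4 - 24)) = 6*(6 + 3*(-28)) = 6*(6 - 84) = 6*(-78) = -468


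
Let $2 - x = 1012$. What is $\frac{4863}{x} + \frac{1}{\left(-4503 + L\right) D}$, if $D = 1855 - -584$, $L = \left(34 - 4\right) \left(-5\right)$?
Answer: $- \frac{55188568631}{11462153670} \approx -4.8148$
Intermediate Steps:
$L = -150$ ($L = 30 \left(-5\right) = -150$)
$D = 2439$ ($D = 1855 + 584 = 2439$)
$x = -1010$ ($x = 2 - 1012 = -1010$)
$\frac{4863}{x} + \frac{1}{\left(-4503 + L\right) D} = \frac{4863}{-1010} + \frac{1}{\left(-4503 - 150\right) 2439} = 4863 \left(- \frac{1}{1010}\right) + \frac{1}{-4653} \cdot \frac{1}{2439} = - \frac{4863}{1010} - \frac{1}{11348667} = - \frac{55188568631}{11462153670}$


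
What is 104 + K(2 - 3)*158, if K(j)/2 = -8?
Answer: -2424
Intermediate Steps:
K(j) = -16 (K(j) = 2*(-8) = -16)
104 + K(2 - 3)*158 = 104 - 16*158 = 104 - 2528 = -2424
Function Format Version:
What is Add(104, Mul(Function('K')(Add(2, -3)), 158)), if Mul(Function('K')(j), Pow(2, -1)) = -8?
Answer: -2424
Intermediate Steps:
Function('K')(j) = -16 (Function('K')(j) = Mul(2, -8) = -16)
Add(104, Mul(Function('K')(Add(2, -3)), 158)) = Add(104, Mul(-16, 158)) = Add(104, -2528) = -2424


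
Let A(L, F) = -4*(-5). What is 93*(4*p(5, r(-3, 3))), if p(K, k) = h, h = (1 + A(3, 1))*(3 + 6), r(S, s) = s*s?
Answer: 70308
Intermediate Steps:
A(L, F) = 20
r(S, s) = s²
h = 189 (h = (1 + 20)*(3 + 6) = 21*9 = 189)
p(K, k) = 189
93*(4*p(5, r(-3, 3))) = 93*(4*189) = 93*756 = 70308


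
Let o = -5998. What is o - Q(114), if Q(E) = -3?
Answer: -5995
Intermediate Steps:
o - Q(114) = -5998 - 1*(-3) = -5998 + 3 = -5995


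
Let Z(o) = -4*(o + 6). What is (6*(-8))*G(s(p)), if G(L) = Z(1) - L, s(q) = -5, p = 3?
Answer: 1104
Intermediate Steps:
Z(o) = -24 - 4*o (Z(o) = -4*(6 + o) = -24 - 4*o)
G(L) = -28 - L (G(L) = (-24 - 4*1) - L = (-24 - 4) - L = -28 - L)
(6*(-8))*G(s(p)) = (6*(-8))*(-28 - 1*(-5)) = -48*(-28 + 5) = -48*(-23) = 1104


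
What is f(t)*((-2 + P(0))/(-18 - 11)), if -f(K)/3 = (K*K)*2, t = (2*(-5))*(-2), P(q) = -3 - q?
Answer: -12000/29 ≈ -413.79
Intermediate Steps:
t = 20 (t = -10*(-2) = 20)
f(K) = -6*K² (f(K) = -3*K*K*2 = -3*K²*2 = -6*K²)
f(t)*((-2 + P(0))/(-18 - 11)) = (-6*20²)*((-2 + (-3 - 1*0))/(-18 - 11)) = (-6*400)*((-2 + (-3 + 0))/(-29)) = -2400*(-2 - 3)*(-1)/29 = -(-12000)*(-1)/29 = -2400*5/29 = -12000/29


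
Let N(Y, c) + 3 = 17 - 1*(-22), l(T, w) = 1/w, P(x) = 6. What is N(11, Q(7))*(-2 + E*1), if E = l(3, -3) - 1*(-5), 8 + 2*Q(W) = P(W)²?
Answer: 96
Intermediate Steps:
Q(W) = 14 (Q(W) = -4 + (½)*6² = -4 + (½)*36 = -4 + 18 = 14)
N(Y, c) = 36 (N(Y, c) = -3 + (17 - 1*(-22)) = -3 + (17 + 22) = -3 + 39 = 36)
E = 14/3 (E = 1/(-3) - 1*(-5) = -⅓ + 5 = 14/3 ≈ 4.6667)
N(11, Q(7))*(-2 + E*1) = 36*(-2 + (14/3)*1) = 36*(-2 + 14/3) = 36*(8/3) = 96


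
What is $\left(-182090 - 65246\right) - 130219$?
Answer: $-377555$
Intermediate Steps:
$\left(-182090 - 65246\right) - 130219 = -247336 - 130219 = -377555$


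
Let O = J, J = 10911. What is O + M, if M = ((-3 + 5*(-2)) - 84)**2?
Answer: 20320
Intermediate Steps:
M = 9409 (M = ((-3 - 10) - 84)**2 = (-13 - 84)**2 = (-97)**2 = 9409)
O = 10911
O + M = 10911 + 9409 = 20320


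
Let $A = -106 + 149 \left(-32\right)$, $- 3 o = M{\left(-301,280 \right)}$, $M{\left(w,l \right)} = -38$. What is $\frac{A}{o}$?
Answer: $- \frac{7311}{19} \approx -384.79$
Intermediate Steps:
$o = \frac{38}{3}$ ($o = \left(- \frac{1}{3}\right) \left(-38\right) = \frac{38}{3} \approx 12.667$)
$A = -4874$ ($A = -106 - 4768 = -4874$)
$\frac{A}{o} = - \frac{4874}{\frac{38}{3}} = \left(-4874\right) \frac{3}{38} = - \frac{7311}{19}$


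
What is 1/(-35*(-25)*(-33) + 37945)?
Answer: 1/9070 ≈ 0.00011025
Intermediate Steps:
1/(-35*(-25)*(-33) + 37945) = 1/(875*(-33) + 37945) = 1/(-28875 + 37945) = 1/9070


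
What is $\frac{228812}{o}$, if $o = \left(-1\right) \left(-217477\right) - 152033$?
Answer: $\frac{57203}{16361} \approx 3.4963$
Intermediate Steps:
$o = 65444$ ($o = 217477 - 152033 = 65444$)
$\frac{228812}{o} = \frac{228812}{65444} = 228812 \cdot \frac{1}{65444} = \frac{57203}{16361}$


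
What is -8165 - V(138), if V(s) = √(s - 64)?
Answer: -8165 - √74 ≈ -8173.6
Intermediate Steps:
V(s) = √(-64 + s)
-8165 - V(138) = -8165 - √(-64 + 138) = -8165 - √74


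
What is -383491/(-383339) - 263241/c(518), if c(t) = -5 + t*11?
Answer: -98727327436/2182348927 ≈ -45.239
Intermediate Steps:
c(t) = -5 + 11*t
-383491/(-383339) - 263241/c(518) = -383491/(-383339) - 263241/(-5 + 11*518) = -383491*(-1/383339) - 263241/(-5 + 5698) = 383491/383339 - 263241/5693 = -98727327436/2182348927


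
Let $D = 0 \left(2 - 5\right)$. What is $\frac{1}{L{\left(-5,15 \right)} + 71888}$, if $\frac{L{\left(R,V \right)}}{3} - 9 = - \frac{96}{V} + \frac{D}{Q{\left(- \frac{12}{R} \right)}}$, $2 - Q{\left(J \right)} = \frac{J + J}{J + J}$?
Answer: $\frac{5}{359479} \approx 1.3909 \cdot 10^{-5}$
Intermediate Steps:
$D = 0$ ($D = 0 \left(-3\right) = 0$)
$Q{\left(J \right)} = 1$ ($Q{\left(J \right)} = 2 - \frac{J + J}{J + J} = 2 - \frac{2 J}{2 J} = 2 - 2 J \frac{1}{2 J} = 2 - 1 = 1$)
$L{\left(R,V \right)} = 27 - \frac{288}{V}$ ($L{\left(R,V \right)} = 27 + 3 \left(- \frac{96}{V} + \frac{0}{1}\right) = 27 + 3 \left(- \frac{96}{V} + 0 \cdot 1\right) = 27 + 3 \left(- \frac{96}{V} + 0\right) = 27 + 3 \left(- \frac{96}{V}\right) = 27 - \frac{288}{V}$)
$\frac{1}{L{\left(-5,15 \right)} + 71888} = \frac{1}{\left(27 - \frac{288}{15}\right) + 71888} = \frac{1}{\left(27 - \frac{96}{5}\right) + 71888} = \frac{1}{\frac{39}{5} + 71888} = \frac{1}{\frac{359479}{5}} = \frac{5}{359479}$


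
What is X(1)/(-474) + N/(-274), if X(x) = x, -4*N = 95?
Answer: 21967/259752 ≈ 0.084569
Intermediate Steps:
N = -95/4 (N = -¼*95 = -95/4 ≈ -23.750)
X(1)/(-474) + N/(-274) = 1/(-474) - 95/4/(-274) = 1*(-1/474) - 95/4*(-1/274) = -1/474 + 95/1096 = 21967/259752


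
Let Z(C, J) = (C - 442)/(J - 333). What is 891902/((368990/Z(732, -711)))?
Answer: -445951/664182 ≈ -0.67143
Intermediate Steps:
Z(C, J) = (-442 + C)/(-333 + J)
891902/((368990/Z(732, -711))) = 891902/((368990/(((-442 + 732)/(-333 - 711))))) = 891902/((368990/((290/(-1044))))) = 891902/((368990/((-1/1044*290)))) = 891902/((368990/(-5/18))) = 891902/((368990*(-18/5))) = 891902/(-1328364) = 891902*(-1/1328364) = -445951/664182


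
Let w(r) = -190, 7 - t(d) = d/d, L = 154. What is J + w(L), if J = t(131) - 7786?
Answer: -7970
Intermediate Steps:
t(d) = 6 (t(d) = 7 - d/d = 7 - 1*1 = 7 - 1 = 6)
J = -7780 (J = 6 - 7786 = -7780)
J + w(L) = -7780 - 190 = -7970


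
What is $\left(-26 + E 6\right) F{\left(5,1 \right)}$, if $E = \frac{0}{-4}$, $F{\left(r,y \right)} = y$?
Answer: $-26$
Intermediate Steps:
$E = 0$ ($E = 0 \left(- \frac{1}{4}\right) = 0$)
$\left(-26 + E 6\right) F{\left(5,1 \right)} = \left(-26 + 0 \cdot 6\right) 1 = \left(-26 + 0\right) 1 = \left(-26\right) 1 = -26$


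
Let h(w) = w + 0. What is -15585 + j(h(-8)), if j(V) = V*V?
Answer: -15521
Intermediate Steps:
h(w) = w
j(V) = V²
-15585 + j(h(-8)) = -15585 + (-8)² = -15585 + 64 = -15521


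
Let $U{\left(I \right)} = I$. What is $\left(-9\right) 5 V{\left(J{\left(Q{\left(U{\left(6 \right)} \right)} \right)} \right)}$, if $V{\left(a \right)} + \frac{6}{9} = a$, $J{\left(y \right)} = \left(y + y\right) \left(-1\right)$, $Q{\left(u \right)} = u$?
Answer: $570$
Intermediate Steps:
$J{\left(y \right)} = - 2 y$ ($J{\left(y \right)} = 2 y \left(-1\right) = - 2 y$)
$V{\left(a \right)} = - \frac{2}{3} + a$
$\left(-9\right) 5 V{\left(J{\left(Q{\left(U{\left(6 \right)} \right)} \right)} \right)} = \left(-9\right) 5 \left(- \frac{2}{3} - 12\right) = - 45 \left(- \frac{2}{3} - 12\right) = \left(-45\right) \left(- \frac{38}{3}\right) = 570$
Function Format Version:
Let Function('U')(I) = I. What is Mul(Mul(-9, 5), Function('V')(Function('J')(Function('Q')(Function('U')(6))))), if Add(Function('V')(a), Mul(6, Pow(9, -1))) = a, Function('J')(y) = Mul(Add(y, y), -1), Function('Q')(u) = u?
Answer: 570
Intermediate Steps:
Function('J')(y) = Mul(-2, y) (Function('J')(y) = Mul(Mul(2, y), -1) = Mul(-2, y))
Function('V')(a) = Add(Rational(-2, 3), a)
Mul(Mul(-9, 5), Function('V')(Function('J')(Function('Q')(Function('U')(6))))) = Mul(Mul(-9, 5), Add(Rational(-2, 3), Mul(-2, 6))) = Mul(-45, Add(Rational(-2, 3), -12)) = Mul(-45, Rational(-38, 3)) = 570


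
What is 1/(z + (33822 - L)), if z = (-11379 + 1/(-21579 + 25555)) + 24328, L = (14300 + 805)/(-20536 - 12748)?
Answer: 624232/29196238319 ≈ 2.1381e-5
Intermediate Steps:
L = -285/628 (L = 15105/(-33284) = 15105*(-1/33284) = -285/628 ≈ -0.45382)
z = 51485225/3976 (z = (-11379 + 1/3976) + 24328 = -45242903/3976 + 24328 = 51485225/3976 ≈ 12949.)
1/(z + (33822 - L)) = 1/(51485225/3976 + (33822 - 1*(-285/628))) = 1/(51485225/3976 + (33822 + 285/628)) = 1/(51485225/3976 + 21240501/628) = 1/(29196238319/624232) = 624232/29196238319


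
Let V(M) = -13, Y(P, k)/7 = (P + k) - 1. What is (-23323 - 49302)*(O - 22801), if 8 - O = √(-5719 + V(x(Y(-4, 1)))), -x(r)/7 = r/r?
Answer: 1655341625 + 145250*I*√1433 ≈ 1.6553e+9 + 5.4984e+6*I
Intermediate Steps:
Y(P, k) = -7 + 7*P + 7*k (Y(P, k) = 7*((P + k) - 1) = 7*(-1 + P + k) = -7 + 7*P + 7*k)
x(r) = -7 (x(r) = -7*r/r = -7*1 = -7)
O = 8 - 2*I*√1433 (O = 8 - √(-5719 - 13) = 8 - √(-5732) = 8 - 2*I*√1433 ≈ 8.0 - 75.71*I)
(-23323 - 49302)*(O - 22801) = (-23323 - 49302)*((8 - 2*I*√1433) - 22801) = -72625*(-22793 - 2*I*√1433) = 1655341625 + 145250*I*√1433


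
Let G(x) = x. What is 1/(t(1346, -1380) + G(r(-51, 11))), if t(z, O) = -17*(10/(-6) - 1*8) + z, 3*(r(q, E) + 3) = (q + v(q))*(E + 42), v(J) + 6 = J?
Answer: -3/1202 ≈ -0.0024958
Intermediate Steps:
v(J) = -6 + J
r(q, E) = -3 + (-6 + 2*q)*(42 + E)/3 (r(q, E) = -3 + ((q + (-6 + q))*(E + 42))/3 = -3 + ((-6 + 2*q)*(42 + E))/3 = -3 + (-6 + 2*q)*(42 + E)/3)
t(z, O) = 493/3 + z (t(z, O) = -17*(10*(-1/6) - 8) + z = -17*(-5/3 - 8) + z = -17*(-29/3) + z = 493/3 + z)
1/(t(1346, -1380) + G(r(-51, 11))) = 1/((493/3 + 1346) + (-87 - 2*11 + 28*(-51) + (2/3)*11*(-51))) = 1/(4531/3 + (-87 - 22 - 1428 - 374)) = 1/(4531/3 - 1911) = 1/(-1202/3) = -3/1202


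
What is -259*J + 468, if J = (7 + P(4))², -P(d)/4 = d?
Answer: -20511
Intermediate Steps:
P(d) = -4*d
J = 81 (J = (7 - 4*4)² = (7 - 16)² = (-9)² = 81)
-259*J + 468 = -259*81 + 468 = -20979 + 468 = -20511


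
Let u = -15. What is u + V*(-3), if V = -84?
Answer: 237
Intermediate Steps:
u + V*(-3) = -15 - 84*(-3) = -15 + 252 = 237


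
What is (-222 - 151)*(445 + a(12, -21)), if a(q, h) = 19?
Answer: -173072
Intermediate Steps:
(-222 - 151)*(445 + a(12, -21)) = (-222 - 151)*(445 + 19) = -373*464 = -173072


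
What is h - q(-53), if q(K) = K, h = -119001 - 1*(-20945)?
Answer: -98003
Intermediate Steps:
h = -98056 (h = -119001 + 20945 = -98056)
h - q(-53) = -98056 - 1*(-53) = -98056 + 53 = -98003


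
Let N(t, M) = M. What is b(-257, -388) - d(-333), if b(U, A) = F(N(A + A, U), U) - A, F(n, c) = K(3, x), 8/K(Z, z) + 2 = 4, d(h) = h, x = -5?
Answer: 725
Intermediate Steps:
K(Z, z) = 4 (K(Z, z) = 8/(-2 + 4) = 8/2 = 8*(½) = 4)
F(n, c) = 4
b(U, A) = 4 - A
b(-257, -388) - d(-333) = (4 - 1*(-388)) - 1*(-333) = (4 + 388) + 333 = 392 + 333 = 725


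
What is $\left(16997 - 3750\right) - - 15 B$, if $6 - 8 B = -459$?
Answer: $\frac{112951}{8} \approx 14119.0$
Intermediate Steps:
$B = \frac{465}{8}$ ($B = \frac{3}{4} - - \frac{459}{8} = \frac{3}{4} + \frac{459}{8} = \frac{465}{8} \approx 58.125$)
$\left(16997 - 3750\right) - - 15 B = \left(16997 - 3750\right) - \left(-15\right) \frac{465}{8} = 13247 - - \frac{6975}{8} = 13247 + \frac{6975}{8} = \frac{112951}{8}$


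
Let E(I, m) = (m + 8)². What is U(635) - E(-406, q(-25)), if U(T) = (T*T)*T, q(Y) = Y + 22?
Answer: 256047850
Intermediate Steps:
q(Y) = 22 + Y
U(T) = T³ (U(T) = T²*T = T³)
E(I, m) = (8 + m)²
U(635) - E(-406, q(-25)) = 635³ - (8 + (22 - 25))² = 256047875 - (8 - 3)² = 256047875 - 1*5² = 256047875 - 1*25 = 256047875 - 25 = 256047850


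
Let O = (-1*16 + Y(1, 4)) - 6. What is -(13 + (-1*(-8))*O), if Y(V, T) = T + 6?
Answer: 83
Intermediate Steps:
Y(V, T) = 6 + T
O = -12 (O = (-1*16 + (6 + 4)) - 6 = (-16 + 10) - 6 = -6 - 6 = -12)
-(13 + (-1*(-8))*O) = -(13 - 1*(-8)*(-12)) = -(13 + 8*(-12)) = -(13 - 96) = -1*(-83) = 83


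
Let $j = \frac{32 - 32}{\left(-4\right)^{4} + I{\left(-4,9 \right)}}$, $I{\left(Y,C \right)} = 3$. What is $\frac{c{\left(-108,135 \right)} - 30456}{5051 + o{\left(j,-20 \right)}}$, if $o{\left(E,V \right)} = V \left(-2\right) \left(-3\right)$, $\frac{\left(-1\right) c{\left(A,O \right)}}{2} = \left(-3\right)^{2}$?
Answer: $- \frac{30474}{4931} \approx -6.1801$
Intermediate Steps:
$c{\left(A,O \right)} = -18$ ($c{\left(A,O \right)} = - 2 \left(-3\right)^{2} = \left(-2\right) 9 = -18$)
$j = 0$ ($j = \frac{32 - 32}{\left(-4\right)^{4} + 3} = \frac{0}{256 + 3} = \frac{0}{259} = 0 \cdot \frac{1}{259} = 0$)
$o{\left(E,V \right)} = 6 V$ ($o{\left(E,V \right)} = - 2 V \left(-3\right) = 6 V$)
$\frac{c{\left(-108,135 \right)} - 30456}{5051 + o{\left(j,-20 \right)}} = \frac{-18 - 30456}{5051 + 6 \left(-20\right)} = - \frac{30474}{5051 - 120} = - \frac{30474}{4931}$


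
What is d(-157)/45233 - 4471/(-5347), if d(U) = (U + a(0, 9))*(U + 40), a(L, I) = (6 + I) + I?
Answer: 285441410/241860851 ≈ 1.1802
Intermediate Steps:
a(L, I) = 6 + 2*I
d(U) = (24 + U)*(40 + U) (d(U) = (U + (6 + 2*9))*(U + 40) = (U + (6 + 18))*(40 + U) = (U + 24)*(40 + U) = (24 + U)*(40 + U))
d(-157)/45233 - 4471/(-5347) = (960 + (-157)² + 64*(-157))/45233 - 4471/(-5347) = (960 + 24649 - 10048)*(1/45233) - 4471*(-1/5347) = 15561*(1/45233) + 4471/5347 = 15561/45233 + 4471/5347 = 285441410/241860851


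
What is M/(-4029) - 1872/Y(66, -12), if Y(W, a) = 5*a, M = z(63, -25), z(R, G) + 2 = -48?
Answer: 628774/20145 ≈ 31.212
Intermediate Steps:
z(R, G) = -50 (z(R, G) = -2 - 48 = -50)
M = -50
M/(-4029) - 1872/Y(66, -12) = -50/(-4029) - 1872/(5*(-12)) = -50*(-1/4029) - 1872/(-60) = 50/4029 - 1872*(-1/60) = 50/4029 + 156/5 = 628774/20145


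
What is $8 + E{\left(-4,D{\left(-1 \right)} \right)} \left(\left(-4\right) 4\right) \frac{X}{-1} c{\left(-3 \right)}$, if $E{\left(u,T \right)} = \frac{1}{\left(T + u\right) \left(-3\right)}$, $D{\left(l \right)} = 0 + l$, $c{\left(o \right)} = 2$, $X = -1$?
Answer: $\frac{88}{15} \approx 5.8667$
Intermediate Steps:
$D{\left(l \right)} = l$
$E{\left(u,T \right)} = \frac{1}{- 3 T - 3 u}$
$8 + E{\left(-4,D{\left(-1 \right)} \right)} \left(\left(-4\right) 4\right) \frac{X}{-1} c{\left(-3 \right)} = 8 + - \frac{1}{3 \left(-1\right) + 3 \left(-4\right)} \left(\left(-4\right) 4\right) \left(- \frac{1}{-1}\right) 2 = 8 + - \frac{1}{-3 - 12} \left(-16\right) \left(\left(-1\right) \left(-1\right)\right) 2 = 8 + - \frac{1}{-15} \left(-16\right) 1 \cdot 2 = 8 + \left(-1\right) \left(- \frac{1}{15}\right) \left(-16\right) 1 \cdot 2 = 8 + \frac{1}{15} \left(-16\right) 1 \cdot 2 = 8 + \left(- \frac{16}{15}\right) 1 \cdot 2 = 8 - \frac{32}{15} = \frac{88}{15}$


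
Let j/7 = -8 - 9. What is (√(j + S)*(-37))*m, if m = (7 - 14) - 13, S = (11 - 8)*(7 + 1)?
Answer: 740*I*√95 ≈ 7212.6*I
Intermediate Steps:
S = 24 (S = 3*8 = 24)
m = -20 (m = -7 - 13 = -20)
j = -119 (j = 7*(-8 - 9) = 7*(-17) = -119)
(√(j + S)*(-37))*m = (√(-119 + 24)*(-37))*(-20) = (√(-95)*(-37))*(-20) = ((I*√95)*(-37))*(-20) = -37*I*√95*(-20) = 740*I*√95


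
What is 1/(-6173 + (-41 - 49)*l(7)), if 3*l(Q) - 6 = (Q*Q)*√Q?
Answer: -6353/25234309 + 1470*√7/25234309 ≈ -9.7635e-5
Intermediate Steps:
l(Q) = 2 + Q^(5/2)/3 (l(Q) = 2 + ((Q*Q)*√Q)/3 = 2 + (Q²*√Q)/3 = 2 + Q^(5/2)/3)
1/(-6173 + (-41 - 49)*l(7)) = 1/(-6173 + (-41 - 49)*(2 + 7^(5/2)/3)) = 1/(-6173 - 90*(2 + (49*√7)/3)) = 1/(-6173 - 90*(2 + 49*√7/3)) = 1/(-6173 + (-180 - 1470*√7)) = 1/(-6353 - 1470*√7)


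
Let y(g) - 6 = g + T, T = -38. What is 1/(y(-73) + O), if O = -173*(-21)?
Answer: 1/3528 ≈ 0.00028345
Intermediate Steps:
y(g) = -32 + g (y(g) = 6 + (g - 38) = 6 + (-38 + g) = -32 + g)
O = 3633
1/(y(-73) + O) = 1/((-32 - 73) + 3633) = 1/(-105 + 3633) = 1/3528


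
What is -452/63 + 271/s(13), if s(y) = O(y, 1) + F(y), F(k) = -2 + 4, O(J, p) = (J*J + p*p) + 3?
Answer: -8861/1575 ≈ -5.6260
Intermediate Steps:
O(J, p) = 3 + J² + p² (O(J, p) = (J² + p²) + 3 = 3 + J² + p²)
F(k) = 2
s(y) = 6 + y² (s(y) = (3 + y² + 1²) + 2 = (3 + y² + 1) + 2 = (4 + y²) + 2 = 6 + y²)
-452/63 + 271/s(13) = -452/63 + 271/(6 + 13²) = -452*1/63 + 271/(6 + 169) = -452/63 + 271/175 = -8861/1575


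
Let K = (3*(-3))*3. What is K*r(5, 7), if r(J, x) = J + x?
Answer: -324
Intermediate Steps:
K = -27 (K = -9*3 = -27)
K*r(5, 7) = -27*(5 + 7) = -27*12 = -324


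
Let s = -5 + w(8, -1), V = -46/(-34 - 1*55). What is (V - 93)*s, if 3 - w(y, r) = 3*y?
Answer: 214006/89 ≈ 2404.6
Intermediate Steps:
w(y, r) = 3 - 3*y
V = 46/89 (V = -46/(-34 - 55) = -46/(-89) = -46*(-1/89) = 46/89 ≈ 0.51685)
s = -26 (s = -5 + (3 - 3*8) = -5 + (3 - 24) = -5 - 21 = -26)
(V - 93)*s = (46/89 - 93)*(-26) = -8231/89*(-26) = 214006/89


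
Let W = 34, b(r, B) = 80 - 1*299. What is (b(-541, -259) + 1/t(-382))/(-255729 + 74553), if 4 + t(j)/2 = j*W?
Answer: 5690497/4707677184 ≈ 0.0012088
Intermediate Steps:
b(r, B) = -219 (b(r, B) = 80 - 299 = -219)
t(j) = -8 + 68*j (t(j) = -8 + 2*(j*34) = -8 + 2*(34*j) = -8 + 68*j)
(b(-541, -259) + 1/t(-382))/(-255729 + 74553) = (-219 + 1/(-8 + 68*(-382)))/(-255729 + 74553) = (-219 + 1/(-8 - 25976))/(-181176) = (-219 + 1/(-25984))*(-1/181176) = (-219 - 1/25984)*(-1/181176) = -5690497/25984*(-1/181176) = 5690497/4707677184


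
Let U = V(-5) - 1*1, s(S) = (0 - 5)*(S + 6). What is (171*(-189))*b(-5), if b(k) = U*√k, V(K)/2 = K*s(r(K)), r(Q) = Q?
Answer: -1583631*I*√5 ≈ -3.5411e+6*I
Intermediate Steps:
s(S) = -30 - 5*S (s(S) = -5*(6 + S) = -30 - 5*S)
V(K) = 2*K*(-30 - 5*K) (V(K) = 2*(K*(-30 - 5*K)) = 2*K*(-30 - 5*K))
U = 49 (U = -10*(-5)*(6 - 5) - 1*1 = -10*(-5)*1 - 1 = 50 - 1 = 49)
b(k) = 49*√k
(171*(-189))*b(-5) = (171*(-189))*(49*√(-5)) = -1583631*I*√5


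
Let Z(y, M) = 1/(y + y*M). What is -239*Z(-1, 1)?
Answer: 239/2 ≈ 119.50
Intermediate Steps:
Z(y, M) = 1/(y + M*y)
-239*Z(-1, 1) = -239/((-1)*(1 + 1)) = -(-239)/2 = -239*(-½) = 239/2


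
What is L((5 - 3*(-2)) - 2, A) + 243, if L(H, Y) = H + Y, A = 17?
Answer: 269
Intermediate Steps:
L((5 - 3*(-2)) - 2, A) + 243 = (((5 - 3*(-2)) - 2) + 17) + 243 = (((5 + 6) - 2) + 17) + 243 = ((11 - 2) + 17) + 243 = (9 + 17) + 243 = 26 + 243 = 269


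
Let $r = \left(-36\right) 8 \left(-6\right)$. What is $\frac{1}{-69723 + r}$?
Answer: $- \frac{1}{67995} \approx -1.4707 \cdot 10^{-5}$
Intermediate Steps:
$r = 1728$ ($r = \left(-288\right) \left(-6\right) = 1728$)
$\frac{1}{-69723 + r} = \frac{1}{-69723 + 1728} = \frac{1}{-67995} = - \frac{1}{67995}$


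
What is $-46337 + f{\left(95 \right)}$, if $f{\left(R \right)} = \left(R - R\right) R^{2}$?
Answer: $-46337$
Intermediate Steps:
$f{\left(R \right)} = 0$ ($f{\left(R \right)} = 0 R^{2} = 0$)
$-46337 + f{\left(95 \right)} = -46337 + 0 = -46337$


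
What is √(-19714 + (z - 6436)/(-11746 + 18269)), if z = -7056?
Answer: I*√838909423022/6523 ≈ 140.41*I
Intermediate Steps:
√(-19714 + (z - 6436)/(-11746 + 18269)) = √(-19714 + (-7056 - 6436)/(-11746 + 18269)) = √(-19714 - 13492/6523) = √(-128607914/6523) = I*√838909423022/6523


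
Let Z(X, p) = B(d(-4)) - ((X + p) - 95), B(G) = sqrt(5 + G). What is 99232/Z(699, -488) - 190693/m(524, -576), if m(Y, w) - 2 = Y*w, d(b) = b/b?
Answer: -1735840830407/2029752950 - 49616*sqrt(6)/6725 ≈ -873.27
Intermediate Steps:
d(b) = 1
m(Y, w) = 2 + Y*w
Z(X, p) = 95 + sqrt(6) - X - p (Z(X, p) = sqrt(5 + 1) - ((X + p) - 95) = sqrt(6) - (-95 + X + p) = sqrt(6) + (95 - X - p) = 95 + sqrt(6) - X - p)
99232/Z(699, -488) - 190693/m(524, -576) = 99232/(95 + sqrt(6) - 1*699 - 1*(-488)) - 190693/(2 + 524*(-576)) = 99232/(95 + sqrt(6) - 699 + 488) - 190693/(2 - 301824) = 99232/(-116 + sqrt(6)) - 190693/(-301822) = 99232/(-116 + sqrt(6)) - 190693*(-1/301822) = 99232/(-116 + sqrt(6)) + 190693/301822 = 190693/301822 + 99232/(-116 + sqrt(6))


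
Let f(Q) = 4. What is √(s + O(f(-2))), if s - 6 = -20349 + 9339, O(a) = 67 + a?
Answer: 29*I*√13 ≈ 104.56*I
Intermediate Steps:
s = -11004 (s = 6 + (-20349 + 9339) = 6 - 11010 = -11004)
√(s + O(f(-2))) = √(-11004 + (67 + 4)) = √(-11004 + 71) = √(-10933) = 29*I*√13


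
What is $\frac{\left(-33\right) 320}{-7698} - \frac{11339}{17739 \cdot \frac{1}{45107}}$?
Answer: $- \frac{656182573619}{22759137} \approx -28832.0$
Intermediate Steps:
$\frac{\left(-33\right) 320}{-7698} - \frac{11339}{17739 \cdot \frac{1}{45107}} = \left(-10560\right) \left(- \frac{1}{7698}\right) - \frac{11339}{17739 \cdot \frac{1}{45107}} = \frac{1760}{1283} - \frac{11339}{\frac{17739}{45107}} = \frac{1760}{1283} - \frac{511468273}{17739} = - \frac{656182573619}{22759137}$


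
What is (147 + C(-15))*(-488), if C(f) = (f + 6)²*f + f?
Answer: 528504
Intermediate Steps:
C(f) = f + f*(6 + f)² (C(f) = (6 + f)²*f + f = f*(6 + f)² + f = f + f*(6 + f)²)
(147 + C(-15))*(-488) = (147 - 15*(1 + (6 - 15)²))*(-488) = (147 - 15*(1 + (-9)²))*(-488) = (147 - 15*(1 + 81))*(-488) = (147 - 15*82)*(-488) = (147 - 1230)*(-488) = -1083*(-488) = 528504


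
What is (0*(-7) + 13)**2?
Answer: 169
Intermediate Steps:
(0*(-7) + 13)**2 = (0 + 13)**2 = 13**2 = 169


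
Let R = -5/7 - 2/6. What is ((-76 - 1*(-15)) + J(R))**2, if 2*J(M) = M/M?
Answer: 14641/4 ≈ 3660.3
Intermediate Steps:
R = -22/21 (R = -5*1/7 - 2*1/6 = -5/7 - 1/3 = -22/21 ≈ -1.0476)
J(M) = 1/2 (J(M) = (M/M)/2 = (1/2)*1 = 1/2)
((-76 - 1*(-15)) + J(R))**2 = ((-76 - 1*(-15)) + 1/2)**2 = ((-76 + 15) + 1/2)**2 = (-61 + 1/2)**2 = (-121/2)**2 = 14641/4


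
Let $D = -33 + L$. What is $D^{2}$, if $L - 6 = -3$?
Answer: $900$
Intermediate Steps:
$L = 3$ ($L = 6 - 3 = 3$)
$D = -30$ ($D = -33 + 3 = -30$)
$D^{2} = \left(-30\right)^{2} = 900$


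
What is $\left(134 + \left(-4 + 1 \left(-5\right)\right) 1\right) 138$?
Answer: $17250$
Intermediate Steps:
$\left(134 + \left(-4 + 1 \left(-5\right)\right) 1\right) 138 = \left(134 + \left(-4 - 5\right) 1\right) 138 = \left(134 - 9\right) 138 = 125 \cdot 138 = 17250$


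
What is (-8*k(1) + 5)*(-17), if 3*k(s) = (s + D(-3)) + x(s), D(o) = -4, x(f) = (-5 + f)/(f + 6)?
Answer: -5185/21 ≈ -246.90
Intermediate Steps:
x(f) = (-5 + f)/(6 + f)
k(s) = -4/3 + s/3 + (-5 + s)/(3*(6 + s)) (k(s) = ((s - 4) + (-5 + s)/(6 + s))/3 = ((-4 + s) + (-5 + s)/(6 + s))/3 = (-4 + s + (-5 + s)/(6 + s))/3 = -4/3 + s/3 + (-5 + s)/(3*(6 + s)))
(-8*k(1) + 5)*(-17) = (-8*(-29 + 1² + 3*1)/(3*(6 + 1)) + 5)*(-17) = (-8*(-29 + 1 + 3)/(3*7) + 5)*(-17) = (-8*(-25)/(3*7) + 5)*(-17) = (-8*(-25/21) + 5)*(-17) = (200/21 + 5)*(-17) = (305/21)*(-17) = -5185/21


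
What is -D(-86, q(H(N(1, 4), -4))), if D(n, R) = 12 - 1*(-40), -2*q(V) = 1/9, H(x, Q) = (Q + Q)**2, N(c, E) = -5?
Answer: -52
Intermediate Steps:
H(x, Q) = 4*Q**2 (H(x, Q) = (2*Q)**2 = 4*Q**2)
q(V) = -1/18 (q(V) = -1/2/9 = -1/2*1/9 = -1/18)
D(n, R) = 52 (D(n, R) = 12 + 40 = 52)
-D(-86, q(H(N(1, 4), -4))) = -1*52 = -52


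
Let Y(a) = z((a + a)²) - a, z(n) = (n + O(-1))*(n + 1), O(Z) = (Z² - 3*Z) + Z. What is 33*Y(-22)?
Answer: 123943545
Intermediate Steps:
O(Z) = Z² - 2*Z
z(n) = (1 + n)*(3 + n) (z(n) = (n - (-2 - 1))*(n + 1) = (n - 1*(-3))*(1 + n) = (n + 3)*(1 + n) = (3 + n)*(1 + n) = (1 + n)*(3 + n))
Y(a) = 3 - a + 16*a² + 16*a⁴ (Y(a) = (3 + ((a + a)²)² + 4*(a + a)²) - a = (3 + ((2*a)²)² + 4*(2*a)²) - a = (3 + (4*a²)² + 4*(4*a²)) - a = (3 + 16*a⁴ + 16*a²) - a = (3 + 16*a² + 16*a⁴) - a = 3 - a + 16*a² + 16*a⁴)
33*Y(-22) = 33*(3 - 1*(-22) + 16*(-22)² + 16*(-22)⁴) = 33*(3 + 22 + 16*484 + 16*234256) = 33*(3 + 22 + 7744 + 3748096) = 33*3755865 = 123943545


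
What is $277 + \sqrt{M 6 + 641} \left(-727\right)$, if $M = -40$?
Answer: $277 - 727 \sqrt{401} \approx -14281.0$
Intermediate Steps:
$277 + \sqrt{M 6 + 641} \left(-727\right) = 277 + \sqrt{\left(-40\right) 6 + 641} \left(-727\right) = 277 + \sqrt{-240 + 641} \left(-727\right) = 277 + \sqrt{401} \left(-727\right) = 277 - 727 \sqrt{401}$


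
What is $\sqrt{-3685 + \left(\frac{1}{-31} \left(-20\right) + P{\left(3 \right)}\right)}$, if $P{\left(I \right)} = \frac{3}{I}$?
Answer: $\frac{2 i \sqrt{884926}}{31} \approx 60.691 i$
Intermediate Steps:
$\sqrt{-3685 + \left(\frac{1}{-31} \left(-20\right) + P{\left(3 \right)}\right)} = \sqrt{-3685 + \left(\frac{1}{-31} \left(-20\right) + \frac{3}{3}\right)} = \sqrt{-3685 + \left(\left(- \frac{1}{31}\right) \left(-20\right) + 3 \cdot \frac{1}{3}\right)} = \sqrt{-3685 + \left(\frac{20}{31} + 1\right)} = \sqrt{-3685 + \frac{51}{31}} = \sqrt{- \frac{114184}{31}} = \frac{2 i \sqrt{884926}}{31}$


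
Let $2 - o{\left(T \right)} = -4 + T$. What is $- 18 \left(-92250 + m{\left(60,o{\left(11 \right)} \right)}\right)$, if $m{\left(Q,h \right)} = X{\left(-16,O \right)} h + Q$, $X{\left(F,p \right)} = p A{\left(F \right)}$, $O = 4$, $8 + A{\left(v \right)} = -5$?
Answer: $1654740$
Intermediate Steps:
$A{\left(v \right)} = -13$ ($A{\left(v \right)} = -8 - 5 = -13$)
$X{\left(F,p \right)} = - 13 p$ ($X{\left(F,p \right)} = p \left(-13\right) = - 13 p$)
$o{\left(T \right)} = 6 - T$ ($o{\left(T \right)} = 2 - \left(-4 + T\right) = 6 - T$)
$m{\left(Q,h \right)} = Q - 52 h$ ($m{\left(Q,h \right)} = \left(-13\right) 4 h + Q = - 52 h + Q = Q - 52 h$)
$- 18 \left(-92250 + m{\left(60,o{\left(11 \right)} \right)}\right) = - 18 \left(-92250 - \left(-60 + 52 \left(6 - 11\right)\right)\right) = - 18 \left(-92250 + \left(60 - -260\right)\right) = - 18 \left(-92250 + \left(60 + 260\right)\right) = - 18 \left(-92250 + 320\right) = \left(-18\right) \left(-91930\right) = 1654740$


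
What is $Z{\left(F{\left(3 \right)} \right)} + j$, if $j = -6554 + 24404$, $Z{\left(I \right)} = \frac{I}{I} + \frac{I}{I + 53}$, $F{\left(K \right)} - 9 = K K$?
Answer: $\frac{1267439}{71} \approx 17851.0$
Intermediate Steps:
$F{\left(K \right)} = 9 + K^{2}$ ($F{\left(K \right)} = 9 + K K = 9 + K^{2}$)
$Z{\left(I \right)} = 1 + \frac{I}{53 + I}$
$j = 17850$
$Z{\left(F{\left(3 \right)} \right)} + j = \frac{53 + 2 \left(9 + 3^{2}\right)}{53 + \left(9 + 3^{2}\right)} + 17850 = \frac{53 + 2 \left(9 + 9\right)}{53 + \left(9 + 9\right)} + 17850 = \frac{53 + 2 \cdot 18}{53 + 18} + 17850 = \frac{53 + 36}{71} + 17850 = \frac{1}{71} \cdot 89 + 17850 = \frac{89}{71} + 17850 = \frac{1267439}{71}$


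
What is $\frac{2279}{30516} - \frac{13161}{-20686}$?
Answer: $\frac{224382235}{315626988} \approx 0.71091$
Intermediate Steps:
$\frac{2279}{30516} - \frac{13161}{-20686} = 2279 \cdot \frac{1}{30516} - - \frac{13161}{20686} = \frac{2279}{30516} + \frac{13161}{20686} = \frac{224382235}{315626988}$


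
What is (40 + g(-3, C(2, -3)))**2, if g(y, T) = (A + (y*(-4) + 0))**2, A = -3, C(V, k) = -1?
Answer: 14641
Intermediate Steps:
g(y, T) = (-3 - 4*y)**2 (g(y, T) = (-3 + (y*(-4) + 0))**2 = (-3 + (-4*y + 0))**2 = (-3 - 4*y)**2)
(40 + g(-3, C(2, -3)))**2 = (40 + (3 + 4*(-3))**2)**2 = (40 + (3 - 12)**2)**2 = (40 + (-9)**2)**2 = (40 + 81)**2 = 121**2 = 14641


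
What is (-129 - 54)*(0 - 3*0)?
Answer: 0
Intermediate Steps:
(-129 - 54)*(0 - 3*0) = -183*(0 + 0) = -183*0 = 0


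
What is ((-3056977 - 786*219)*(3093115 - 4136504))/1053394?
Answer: 3369218897179/1053394 ≈ 3.1984e+6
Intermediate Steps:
((-3056977 - 786*219)*(3093115 - 4136504))/1053394 = ((-3056977 - 172134)*(-1043389))*(1/1053394) = -3229111*(-1043389)*(1/1053394) = 3369218897179*(1/1053394) = 3369218897179/1053394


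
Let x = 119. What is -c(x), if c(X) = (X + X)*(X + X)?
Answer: -56644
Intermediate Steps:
c(X) = 4*X² (c(X) = (2*X)*(2*X) = 4*X²)
-c(x) = -4*119² = -4*14161 = -1*56644 = -56644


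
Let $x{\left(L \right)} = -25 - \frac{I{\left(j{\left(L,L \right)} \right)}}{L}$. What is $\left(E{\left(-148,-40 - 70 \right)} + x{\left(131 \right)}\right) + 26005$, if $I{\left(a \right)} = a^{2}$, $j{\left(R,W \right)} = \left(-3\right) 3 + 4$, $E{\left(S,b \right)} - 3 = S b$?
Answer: $\frac{5536428}{131} \approx 42263.0$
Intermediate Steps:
$E{\left(S,b \right)} = 3 + S b$
$j{\left(R,W \right)} = -5$ ($j{\left(R,W \right)} = -9 + 4 = -5$)
$x{\left(L \right)} = -25 - \frac{25}{L}$ ($x{\left(L \right)} = -25 - \frac{\left(-5\right)^{2}}{L} = -25 - \frac{25}{L}$)
$\left(E{\left(-148,-40 - 70 \right)} + x{\left(131 \right)}\right) + 26005 = \left(\left(3 - 148 \left(-40 - 70\right)\right) - \left(25 + \frac{25}{131}\right)\right) + 26005 = \left(\left(3 - 148 \left(-40 - 70\right)\right) - \frac{3300}{131}\right) + 26005 = \left(\left(3 - -16280\right) - \frac{3300}{131}\right) + 26005 = \left(\left(3 + 16280\right) - \frac{3300}{131}\right) + 26005 = \left(16283 - \frac{3300}{131}\right) + 26005 = \frac{2129773}{131} + 26005 = \frac{5536428}{131}$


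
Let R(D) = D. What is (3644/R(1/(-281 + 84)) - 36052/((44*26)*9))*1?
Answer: -1847801245/2574 ≈ -7.1787e+5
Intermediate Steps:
(3644/R(1/(-281 + 84)) - 36052/((44*26)*9))*1 = (3644/(1/(-281 + 84)) - 36052/((44*26)*9))*1 = (3644/(1/(-197)) - 36052/(1144*9))*1 = (3644/(-1/197) - 36052/10296)*1 = (3644*(-197) - 36052*1/10296)*1 = (-717868 - 9013/2574)*1 = -1847801245/2574*1 = -1847801245/2574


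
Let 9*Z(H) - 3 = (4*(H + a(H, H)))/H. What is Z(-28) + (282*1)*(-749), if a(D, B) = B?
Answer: -1900951/9 ≈ -2.1122e+5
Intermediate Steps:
Z(H) = 11/9 (Z(H) = ⅓ + ((4*(H + H))/H)/9 = ⅓ + ((4*(2*H))/H)/9 = ⅓ + ((8*H)/H)/9 = ⅓ + (⅑)*8 = ⅓ + 8/9 = 11/9)
Z(-28) + (282*1)*(-749) = 11/9 + (282*1)*(-749) = 11/9 + 282*(-749) = 11/9 - 211218 = -1900951/9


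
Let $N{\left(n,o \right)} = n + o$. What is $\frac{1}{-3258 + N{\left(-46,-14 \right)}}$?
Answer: $- \frac{1}{3318} \approx -0.00030139$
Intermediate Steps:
$\frac{1}{-3258 + N{\left(-46,-14 \right)}} = \frac{1}{-3258 - 60} = \frac{1}{-3318} = - \frac{1}{3318}$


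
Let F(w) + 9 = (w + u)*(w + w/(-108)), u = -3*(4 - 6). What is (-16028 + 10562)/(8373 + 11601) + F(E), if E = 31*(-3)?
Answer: 319856033/39948 ≈ 8006.8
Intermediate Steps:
u = 6 (u = -3*(-2) = 6)
E = -93
F(w) = -9 + 107*w*(6 + w)/108 (F(w) = -9 + (w + 6)*(w + w/(-108)) = -9 + (6 + w)*(w + w*(-1/108)) = -9 + (6 + w)*(w - w/108) = -9 + (6 + w)*(107*w/108) = -9 + 107*w*(6 + w)/108)
(-16028 + 10562)/(8373 + 11601) + F(E) = (-16028 + 10562)/(8373 + 11601) + (-9 + (107/18)*(-93) + (107/108)*(-93)²) = -5466/19974 + (-9 - 3317/6 + (107/108)*8649) = -5466*1/19974 + (-9 - 3317/6 + 102827/12) = -911/3329 + 96085/12 = 319856033/39948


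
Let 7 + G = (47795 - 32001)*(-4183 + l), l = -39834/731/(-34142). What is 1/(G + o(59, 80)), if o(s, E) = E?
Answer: -12478901/824433616565231 ≈ -1.5136e-8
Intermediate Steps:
l = 19917/12478901 (l = -39834*1/731*(-1/34142) = -39834/731*(-1/34142) = 19917/12478901 ≈ 0.0015961)
G = -824434614877311/12478901 (G = -7 + (47795 - 32001)*(-4183 + 19917/12478901) = -7 + 15794*(-52199222966/12478901) = -7 - 824434527525004/12478901 = -824434614877311/12478901 ≈ -6.6066e+7)
1/(G + o(59, 80)) = 1/(-824434614877311/12478901 + 80) = 1/(-824433616565231/12478901) = -12478901/824433616565231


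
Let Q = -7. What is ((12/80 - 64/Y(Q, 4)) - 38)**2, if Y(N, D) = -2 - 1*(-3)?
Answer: 4149369/400 ≈ 10373.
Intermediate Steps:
Y(N, D) = 1 (Y(N, D) = -2 + 3 = 1)
((12/80 - 64/Y(Q, 4)) - 38)**2 = ((12/80 - 64/1) - 38)**2 = ((12*(1/80) - 64*1) - 38)**2 = ((3/20 - 64) - 38)**2 = (-1277/20 - 38)**2 = (-2037/20)**2 = 4149369/400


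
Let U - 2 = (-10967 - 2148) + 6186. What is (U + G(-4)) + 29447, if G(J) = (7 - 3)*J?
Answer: 22504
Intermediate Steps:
U = -6927 (U = 2 + ((-10967 - 2148) + 6186) = 2 + (-13115 + 6186) = 2 - 6929 = -6927)
G(J) = 4*J
(U + G(-4)) + 29447 = (-6927 + 4*(-4)) + 29447 = (-6927 - 16) + 29447 = -6943 + 29447 = 22504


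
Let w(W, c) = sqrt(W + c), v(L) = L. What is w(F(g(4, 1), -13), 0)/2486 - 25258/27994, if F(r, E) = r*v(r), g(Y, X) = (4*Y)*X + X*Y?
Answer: -15557877/17398271 ≈ -0.89422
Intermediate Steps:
g(Y, X) = 5*X*Y (g(Y, X) = 4*X*Y + X*Y = 5*X*Y)
F(r, E) = r**2 (F(r, E) = r*r = r**2)
w(F(g(4, 1), -13), 0)/2486 - 25258/27994 = sqrt((5*1*4)**2 + 0)/2486 - 25258/27994 = sqrt(20**2 + 0)*(1/2486) - 25258*1/27994 = sqrt(400 + 0)*(1/2486) - 12629/13997 = sqrt(400)*(1/2486) - 12629/13997 = 20*(1/2486) - 12629/13997 = 10/1243 - 12629/13997 = -15557877/17398271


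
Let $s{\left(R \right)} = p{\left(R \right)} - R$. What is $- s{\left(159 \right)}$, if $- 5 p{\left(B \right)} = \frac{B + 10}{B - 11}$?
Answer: $\frac{117829}{740} \approx 159.23$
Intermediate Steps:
$p{\left(B \right)} = - \frac{10 + B}{5 \left(-11 + B\right)}$ ($p{\left(B \right)} = - \frac{\left(B + 10\right) \frac{1}{B - 11}}{5} = - \frac{\left(10 + B\right) \frac{1}{-11 + B}}{5} = - \frac{\frac{1}{-11 + B} \left(10 + B\right)}{5} = - \frac{10 + B}{5 \left(-11 + B\right)}$)
$s{\left(R \right)} = - R + \frac{-10 - R}{5 \left(-11 + R\right)}$ ($s{\left(R \right)} = \frac{-10 - R}{5 \left(-11 + R\right)} - R = - R + \frac{-10 - R}{5 \left(-11 + R\right)}$)
$- s{\left(159 \right)} = - \frac{-2 - 159^{2} + \frac{54}{5} \cdot 159}{-11 + 159} = - \frac{-2 - 25281 + \frac{8586}{5}}{148} = - \frac{-117829}{148 \cdot 5} = \left(-1\right) \left(- \frac{117829}{740}\right) = \frac{117829}{740}$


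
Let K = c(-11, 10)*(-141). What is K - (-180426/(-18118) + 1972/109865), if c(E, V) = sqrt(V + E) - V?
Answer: 1393397403757/995267035 - 141*I ≈ 1400.0 - 141.0*I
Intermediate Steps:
c(E, V) = sqrt(E + V) - V
K = 1410 - 141*I (K = (sqrt(-11 + 10) - 1*10)*(-141) = (sqrt(-1) - 10)*(-141) = (I - 10)*(-141) = (-10 + I)*(-141) = 1410 - 141*I ≈ 1410.0 - 141.0*I)
K - (-180426/(-18118) + 1972/109865) = (1410 - 141*I) - (-180426/(-18118) + 1972/109865) = (1410 - 141*I) - (-180426*(-1/18118) + 1972*(1/109865)) = (1410 - 141*I) - (90213/9059 + 1972/109865) = (1410 - 141*I) - 1*9929115593/995267035 = (1410 - 141*I) - 9929115593/995267035 = 1393397403757/995267035 - 141*I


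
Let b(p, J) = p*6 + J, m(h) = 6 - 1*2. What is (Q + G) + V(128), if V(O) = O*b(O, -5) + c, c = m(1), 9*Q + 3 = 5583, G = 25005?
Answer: 123293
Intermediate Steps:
Q = 620 (Q = -⅓ + (⅑)*5583 = -⅓ + 1861/3 = 620)
m(h) = 4 (m(h) = 6 - 2 = 4)
c = 4
b(p, J) = J + 6*p (b(p, J) = 6*p + J = J + 6*p)
V(O) = 4 + O*(-5 + 6*O) (V(O) = O*(-5 + 6*O) + 4 = 4 + O*(-5 + 6*O))
(Q + G) + V(128) = (620 + 25005) + (4 + 128*(-5 + 6*128)) = 25625 + (4 + 128*(-5 + 768)) = 25625 + (4 + 128*763) = 25625 + (4 + 97664) = 25625 + 97668 = 123293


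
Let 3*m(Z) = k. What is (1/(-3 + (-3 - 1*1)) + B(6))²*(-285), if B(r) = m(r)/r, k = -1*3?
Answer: -16055/588 ≈ -27.304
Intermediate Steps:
k = -3
m(Z) = -1 (m(Z) = (⅓)*(-3) = -1)
B(r) = -1/r
(1/(-3 + (-3 - 1*1)) + B(6))²*(-285) = (1/(-3 + (-3 - 1*1)) - 1/6)²*(-285) = (1/(-3 + (-3 - 1)) - 1*⅙)²*(-285) = (1/(-3 - 4) - ⅙)²*(-285) = (1/(-7) - ⅙)²*(-285) = (-⅐ - ⅙)²*(-285) = (-13/42)²*(-285) = (169/1764)*(-285) = -16055/588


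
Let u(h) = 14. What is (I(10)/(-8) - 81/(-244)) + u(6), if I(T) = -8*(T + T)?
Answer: 8377/244 ≈ 34.332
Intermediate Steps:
I(T) = -16*T
(I(10)/(-8) - 81/(-244)) + u(6) = (-16*10/(-8) - 81/(-244)) + 14 = (-160*(-1/8) - 81*(-1/244)) + 14 = (20 + 81/244) + 14 = 4961/244 + 14 = 8377/244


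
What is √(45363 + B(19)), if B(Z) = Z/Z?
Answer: 2*√11341 ≈ 212.99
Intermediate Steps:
B(Z) = 1
√(45363 + B(19)) = √(45363 + 1) = √45364 = 2*√11341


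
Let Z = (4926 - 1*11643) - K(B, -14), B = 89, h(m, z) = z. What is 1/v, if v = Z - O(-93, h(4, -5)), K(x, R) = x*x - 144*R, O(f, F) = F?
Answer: -1/16649 ≈ -6.0064e-5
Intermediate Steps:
K(x, R) = x² - 144*R
Z = -16654 (Z = (4926 - 1*11643) - (89² - 144*(-14)) = (4926 - 11643) - (7921 + 2016) = -6717 - 1*9937 = -6717 - 9937 = -16654)
v = -16649 (v = -16654 - 1*(-5) = -16654 + 5 = -16649)
1/v = 1/(-16649) = -1/16649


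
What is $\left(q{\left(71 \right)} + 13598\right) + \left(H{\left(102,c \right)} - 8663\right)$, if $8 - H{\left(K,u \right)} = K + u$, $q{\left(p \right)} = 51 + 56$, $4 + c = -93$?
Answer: $5045$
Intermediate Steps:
$c = -97$ ($c = -4 - 93 = -97$)
$q{\left(p \right)} = 107$
$H{\left(K,u \right)} = 8 - K - u$ ($H{\left(K,u \right)} = 8 - \left(K + u\right) = 8 - K - u$)
$\left(q{\left(71 \right)} + 13598\right) + \left(H{\left(102,c \right)} - 8663\right) = \left(107 + 13598\right) - 8660 = 13705 + \left(\left(8 - 102 + 97\right) - 8663\right) = 13705 + \left(3 - 8663\right) = 13705 - 8660 = 5045$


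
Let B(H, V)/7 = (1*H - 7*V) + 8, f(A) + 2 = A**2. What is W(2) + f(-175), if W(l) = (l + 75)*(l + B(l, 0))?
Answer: 36167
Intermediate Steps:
f(A) = -2 + A**2
B(H, V) = 56 - 49*V + 7*H (B(H, V) = 7*((1*H - 7*V) + 8) = 7*((H - 7*V) + 8) = 7*(8 + H - 7*V) = 56 - 49*V + 7*H)
W(l) = (56 + 8*l)*(75 + l) (W(l) = (l + 75)*(l + (56 - 49*0 + 7*l)) = (75 + l)*(l + (56 + 0 + 7*l)) = (75 + l)*(l + (56 + 7*l)) = (75 + l)*(56 + 8*l) = (56 + 8*l)*(75 + l))
W(2) + f(-175) = (4200 + 8*2**2 + 656*2) + (-2 + (-175)**2) = (4200 + 8*4 + 1312) + (-2 + 30625) = (4200 + 32 + 1312) + 30623 = 5544 + 30623 = 36167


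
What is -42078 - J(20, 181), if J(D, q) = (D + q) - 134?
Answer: -42145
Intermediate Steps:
J(D, q) = -134 + D + q
-42078 - J(20, 181) = -42078 - (-134 + 20 + 181) = -42078 - 1*67 = -42078 - 67 = -42145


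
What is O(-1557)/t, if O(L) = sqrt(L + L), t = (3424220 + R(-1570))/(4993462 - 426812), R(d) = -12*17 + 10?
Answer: 2283325*I*sqrt(346)/570671 ≈ 74.425*I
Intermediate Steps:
R(d) = -194 (R(d) = -204 + 10 = -194)
t = 1712013/2283325 (t = (3424220 - 194)/(4993462 - 426812) = 3424026/4566650 = 3424026*(1/4566650) = 1712013/2283325 ≈ 0.74979)
O(L) = sqrt(2)*sqrt(L) (O(L) = sqrt(2*L) = sqrt(2)*sqrt(L))
O(-1557)/t = (sqrt(2)*sqrt(-1557))/(1712013/2283325) = (sqrt(2)*(3*I*sqrt(173)))*(2283325/1712013) = (3*I*sqrt(346))*(2283325/1712013) = 2283325*I*sqrt(346)/570671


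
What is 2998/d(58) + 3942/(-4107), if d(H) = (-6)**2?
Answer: 2028479/24642 ≈ 82.318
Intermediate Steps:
d(H) = 36
2998/d(58) + 3942/(-4107) = 2998/36 + 3942/(-4107) = 2998*(1/36) + 3942*(-1/4107) = 1499/18 - 1314/1369 = 2028479/24642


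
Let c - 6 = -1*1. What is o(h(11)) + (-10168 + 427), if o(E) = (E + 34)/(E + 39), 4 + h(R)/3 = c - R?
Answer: -87665/9 ≈ -9740.6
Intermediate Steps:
c = 5 (c = 6 - 1*1 = 6 - 1 = 5)
h(R) = 3 - 3*R (h(R) = -12 + 3*(5 - R) = -12 + (15 - 3*R) = 3 - 3*R)
o(E) = (34 + E)/(39 + E)
o(h(11)) + (-10168 + 427) = (34 + (3 - 3*11))/(39 + (3 - 3*11)) + (-10168 + 427) = (34 + (3 - 33))/(39 + (3 - 33)) - 9741 = (34 - 30)/(39 - 30) - 9741 = 4/9 - 9741 = -87665/9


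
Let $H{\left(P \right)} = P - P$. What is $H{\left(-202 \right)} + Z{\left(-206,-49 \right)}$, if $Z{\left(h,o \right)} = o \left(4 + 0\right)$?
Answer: $-196$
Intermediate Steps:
$H{\left(P \right)} = 0$
$Z{\left(h,o \right)} = 4 o$ ($Z{\left(h,o \right)} = o 4 = 4 o$)
$H{\left(-202 \right)} + Z{\left(-206,-49 \right)} = 0 + 4 \left(-49\right) = 0 - 196 = -196$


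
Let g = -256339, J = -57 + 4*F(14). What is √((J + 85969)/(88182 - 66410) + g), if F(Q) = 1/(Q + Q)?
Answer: I*√1488472242942671/76202 ≈ 506.3*I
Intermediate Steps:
F(Q) = 1/(2*Q)
J = -398/7 (J = -57 + 4*((½)/14) = -57 + 4*((½)*(1/14)) = -57 + 4*(1/28) = -57 + ⅐ = -398/7 ≈ -56.857)
√((J + 85969)/(88182 - 66410) + g) = √((-398/7 + 85969)/(88182 - 66410) - 256339) = √((601385/7)/21772 - 256339) = √((601385/7)*(1/21772) - 256339) = √(601385/152404 - 256339) = √(-39066487571/152404) = I*√1488472242942671/76202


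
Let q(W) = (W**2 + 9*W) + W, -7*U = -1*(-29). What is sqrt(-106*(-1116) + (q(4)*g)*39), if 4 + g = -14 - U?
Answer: 4*sqrt(5502) ≈ 296.70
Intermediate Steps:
U = -29/7 (U = -(-1)*(-29)/7 = -1/7*29 = -29/7 ≈ -4.1429)
g = -97/7 (g = -4 + (-14 - 1*(-29/7)) = -4 + (-14 + 29/7) = -4 - 69/7 = -97/7 ≈ -13.857)
q(W) = W**2 + 10*W
sqrt(-106*(-1116) + (q(4)*g)*39) = sqrt(-106*(-1116) + ((4*(10 + 4))*(-97/7))*39) = sqrt(118296 + ((4*14)*(-97/7))*39) = sqrt(118296 + (56*(-97/7))*39) = sqrt(118296 - 776*39) = sqrt(118296 - 30264) = sqrt(88032) = 4*sqrt(5502)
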